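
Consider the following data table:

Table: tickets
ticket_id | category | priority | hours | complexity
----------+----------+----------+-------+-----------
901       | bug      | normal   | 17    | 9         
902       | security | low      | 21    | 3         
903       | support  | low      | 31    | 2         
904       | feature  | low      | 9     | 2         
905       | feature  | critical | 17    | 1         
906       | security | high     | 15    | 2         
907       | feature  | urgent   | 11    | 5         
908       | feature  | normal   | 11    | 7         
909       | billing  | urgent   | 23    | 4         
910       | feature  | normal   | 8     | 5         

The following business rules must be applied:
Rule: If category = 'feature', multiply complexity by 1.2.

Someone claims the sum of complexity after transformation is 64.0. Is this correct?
No, the correct result is 44.0.

Step 1: Calculate the correct sum after transformation
Step 2: Apply multiplier 1.2 to records where category = 'feature'
Step 3: Correct result = 44.0
Step 4: Claimed result = 64.0
Step 5: 44.0 ≠ 64.0
Conclusion: The claimed result is incorrect. The correct answer is 44.0.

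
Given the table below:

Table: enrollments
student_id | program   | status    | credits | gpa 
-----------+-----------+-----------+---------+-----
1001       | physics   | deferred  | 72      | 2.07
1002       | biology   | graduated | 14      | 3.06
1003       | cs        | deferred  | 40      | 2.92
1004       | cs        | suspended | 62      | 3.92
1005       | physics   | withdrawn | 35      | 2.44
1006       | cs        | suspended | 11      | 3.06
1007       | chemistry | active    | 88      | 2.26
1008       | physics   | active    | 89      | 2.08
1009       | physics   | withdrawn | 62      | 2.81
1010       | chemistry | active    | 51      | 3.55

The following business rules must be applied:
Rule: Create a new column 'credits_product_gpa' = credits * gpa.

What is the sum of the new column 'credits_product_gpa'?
1410.05

Step 1: For each record, compute credits * gpa
Example calculations:
  72 * 2.07 = 149.04
  14 * 3.06 = 42.84
  40 * 2.92 = 116.8
  ...
Step 2: Sum all derived values
Step 3: Total = 1410.05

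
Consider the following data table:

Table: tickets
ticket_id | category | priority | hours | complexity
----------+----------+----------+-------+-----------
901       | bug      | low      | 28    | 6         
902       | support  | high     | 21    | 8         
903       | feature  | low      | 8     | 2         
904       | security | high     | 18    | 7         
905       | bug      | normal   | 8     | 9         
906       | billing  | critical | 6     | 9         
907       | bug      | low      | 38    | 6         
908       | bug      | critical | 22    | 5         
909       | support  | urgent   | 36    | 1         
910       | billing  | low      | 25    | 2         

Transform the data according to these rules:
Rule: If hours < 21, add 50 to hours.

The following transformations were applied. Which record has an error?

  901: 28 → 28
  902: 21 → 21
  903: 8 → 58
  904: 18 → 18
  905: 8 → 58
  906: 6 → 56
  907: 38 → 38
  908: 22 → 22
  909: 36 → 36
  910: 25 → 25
Record 904 has an error. The correct transformed value should be 68, not 18.

Step 1: Check each record against the rule
Step 2: Record 904 has hours = 18
Step 3: Since 18 < 21, the bonus should have been applied
Step 4: Correct value = 68, but claimed value = 18
Conclusion: Record 904 has the error.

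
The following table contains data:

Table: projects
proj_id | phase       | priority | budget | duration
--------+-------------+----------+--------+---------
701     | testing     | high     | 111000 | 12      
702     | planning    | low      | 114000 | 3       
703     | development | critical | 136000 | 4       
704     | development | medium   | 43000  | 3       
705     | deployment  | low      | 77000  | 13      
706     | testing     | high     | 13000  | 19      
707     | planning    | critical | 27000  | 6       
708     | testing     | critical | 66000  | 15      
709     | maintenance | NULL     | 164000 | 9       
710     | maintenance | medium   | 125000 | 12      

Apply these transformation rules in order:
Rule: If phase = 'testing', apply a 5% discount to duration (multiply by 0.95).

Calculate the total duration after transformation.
93.7

Step 1: Records with phase = 'testing' have total duration = 46
Step 2: Apply multiplier: 46 × 0.95 = 43.7
Step 3: Other records total: 50
Step 4: Final sum = 43.7 + 50 = 93.7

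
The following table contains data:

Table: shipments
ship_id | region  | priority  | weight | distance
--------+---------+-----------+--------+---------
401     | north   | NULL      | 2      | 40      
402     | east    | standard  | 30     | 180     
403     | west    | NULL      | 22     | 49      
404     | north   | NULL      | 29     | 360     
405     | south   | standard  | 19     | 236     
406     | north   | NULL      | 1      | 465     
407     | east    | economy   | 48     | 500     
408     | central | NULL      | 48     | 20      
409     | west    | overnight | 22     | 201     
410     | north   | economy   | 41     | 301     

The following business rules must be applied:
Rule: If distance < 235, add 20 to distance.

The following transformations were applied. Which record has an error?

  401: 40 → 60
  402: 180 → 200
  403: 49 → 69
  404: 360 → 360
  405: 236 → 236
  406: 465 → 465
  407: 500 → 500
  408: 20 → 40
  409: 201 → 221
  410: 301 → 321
Record 410 has an error. The correct transformed value should be 301, not 321.

Step 1: Check each record against the rule
Step 2: Record 410 has distance = 301
Step 3: Since 301 >= 235, the bonus should not have been applied
Step 4: Correct value = 301, but claimed value = 321
Conclusion: Record 410 has the error.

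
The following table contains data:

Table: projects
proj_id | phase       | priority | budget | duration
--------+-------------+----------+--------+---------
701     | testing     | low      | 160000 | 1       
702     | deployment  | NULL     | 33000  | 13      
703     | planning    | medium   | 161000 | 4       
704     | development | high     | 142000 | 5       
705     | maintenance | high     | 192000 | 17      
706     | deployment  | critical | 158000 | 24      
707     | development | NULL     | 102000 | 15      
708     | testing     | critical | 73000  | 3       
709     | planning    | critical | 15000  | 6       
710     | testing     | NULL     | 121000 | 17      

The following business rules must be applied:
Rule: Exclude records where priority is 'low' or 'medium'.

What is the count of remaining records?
8

Step 1: Count records to exclude
  - 1 (low) + 1 (medium) = 2 records
Step 2: Total records: 10
Step 3: Remaining = 10 - 2 = 8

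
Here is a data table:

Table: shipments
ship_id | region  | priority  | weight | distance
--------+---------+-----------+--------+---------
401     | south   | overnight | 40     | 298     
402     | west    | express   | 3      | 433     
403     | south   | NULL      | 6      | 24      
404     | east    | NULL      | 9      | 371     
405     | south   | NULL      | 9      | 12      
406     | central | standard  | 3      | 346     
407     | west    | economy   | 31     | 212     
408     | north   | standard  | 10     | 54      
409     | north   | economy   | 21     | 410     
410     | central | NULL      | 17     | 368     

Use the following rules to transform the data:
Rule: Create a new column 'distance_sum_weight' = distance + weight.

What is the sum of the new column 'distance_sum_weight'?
2677

Step 1: For each record, compute distance + weight
Example calculations:
  298 + 40 = 338
  433 + 3 = 436
  24 + 6 = 30
  ...
Step 2: Sum all derived values
Step 3: Total = 2677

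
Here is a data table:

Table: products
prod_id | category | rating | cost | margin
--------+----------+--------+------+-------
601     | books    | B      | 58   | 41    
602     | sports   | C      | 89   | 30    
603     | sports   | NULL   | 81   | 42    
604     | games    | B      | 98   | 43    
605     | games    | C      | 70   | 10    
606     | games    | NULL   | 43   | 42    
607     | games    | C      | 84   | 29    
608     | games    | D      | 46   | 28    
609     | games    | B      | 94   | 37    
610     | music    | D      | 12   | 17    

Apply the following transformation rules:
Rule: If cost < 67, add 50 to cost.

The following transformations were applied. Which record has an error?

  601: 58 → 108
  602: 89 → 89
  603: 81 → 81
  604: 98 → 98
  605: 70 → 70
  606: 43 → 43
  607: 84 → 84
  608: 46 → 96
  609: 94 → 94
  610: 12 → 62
Record 606 has an error. The correct transformed value should be 93, not 43.

Step 1: Check each record against the rule
Step 2: Record 606 has cost = 43
Step 3: Since 43 < 67, the bonus should have been applied
Step 4: Correct value = 93, but claimed value = 43
Conclusion: Record 606 has the error.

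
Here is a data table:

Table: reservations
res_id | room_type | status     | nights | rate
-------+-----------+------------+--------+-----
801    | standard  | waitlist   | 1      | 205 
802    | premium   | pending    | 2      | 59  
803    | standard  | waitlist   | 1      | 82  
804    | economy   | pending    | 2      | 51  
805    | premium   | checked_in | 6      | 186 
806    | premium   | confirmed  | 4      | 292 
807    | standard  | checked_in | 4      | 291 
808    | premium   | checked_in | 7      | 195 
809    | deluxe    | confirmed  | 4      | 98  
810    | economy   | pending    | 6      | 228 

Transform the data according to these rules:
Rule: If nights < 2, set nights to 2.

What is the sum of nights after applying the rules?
39

Step 1: 2 records have nights < 2
Step 2: These records originally summed to 2
Step 3: After setting to minimum: 2 × 2 = 4
Step 4: Unaffected records sum: 35
Step 5: Final sum = 4 + 35 = 39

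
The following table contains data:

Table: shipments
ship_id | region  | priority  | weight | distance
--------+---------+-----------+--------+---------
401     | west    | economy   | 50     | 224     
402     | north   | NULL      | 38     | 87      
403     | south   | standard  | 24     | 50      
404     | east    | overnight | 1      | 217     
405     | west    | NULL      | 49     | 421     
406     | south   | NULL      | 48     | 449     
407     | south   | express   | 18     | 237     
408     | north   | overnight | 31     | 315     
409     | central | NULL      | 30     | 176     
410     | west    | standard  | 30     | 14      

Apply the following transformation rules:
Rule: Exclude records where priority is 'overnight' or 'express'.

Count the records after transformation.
7

Step 1: Count records to exclude
  - 2 (overnight) + 1 (express) = 3 records
Step 2: Total records: 10
Step 3: Remaining = 10 - 3 = 7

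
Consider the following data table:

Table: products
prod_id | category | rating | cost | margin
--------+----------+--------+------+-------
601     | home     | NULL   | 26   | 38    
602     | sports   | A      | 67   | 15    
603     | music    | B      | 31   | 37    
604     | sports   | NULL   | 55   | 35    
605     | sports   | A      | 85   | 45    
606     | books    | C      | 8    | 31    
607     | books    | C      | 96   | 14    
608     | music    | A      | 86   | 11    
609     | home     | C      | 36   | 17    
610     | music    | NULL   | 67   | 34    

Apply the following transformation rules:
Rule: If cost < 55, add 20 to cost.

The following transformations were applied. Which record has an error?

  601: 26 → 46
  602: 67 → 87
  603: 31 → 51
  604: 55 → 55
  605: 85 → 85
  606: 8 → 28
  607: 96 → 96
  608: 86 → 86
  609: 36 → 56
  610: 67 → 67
Record 602 has an error. The correct transformed value should be 67, not 87.

Step 1: Check each record against the rule
Step 2: Record 602 has cost = 67
Step 3: Since 67 >= 55, the bonus should not have been applied
Step 4: Correct value = 67, but claimed value = 87
Conclusion: Record 602 has the error.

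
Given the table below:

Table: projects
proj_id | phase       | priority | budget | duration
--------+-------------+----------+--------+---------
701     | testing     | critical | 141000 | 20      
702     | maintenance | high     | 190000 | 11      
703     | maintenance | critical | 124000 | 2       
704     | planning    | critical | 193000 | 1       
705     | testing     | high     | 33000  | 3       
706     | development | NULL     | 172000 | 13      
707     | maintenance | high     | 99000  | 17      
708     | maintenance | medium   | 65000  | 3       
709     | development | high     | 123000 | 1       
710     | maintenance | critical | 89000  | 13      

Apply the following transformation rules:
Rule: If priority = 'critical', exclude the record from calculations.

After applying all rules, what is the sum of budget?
682000

Step 1: Identify records where priority = 'critical'
Step 2: The excluded records sum to 547000
Step 3: Original total budget = 1229000
Step 4: Remaining total = 1229000 - 547000 = 682000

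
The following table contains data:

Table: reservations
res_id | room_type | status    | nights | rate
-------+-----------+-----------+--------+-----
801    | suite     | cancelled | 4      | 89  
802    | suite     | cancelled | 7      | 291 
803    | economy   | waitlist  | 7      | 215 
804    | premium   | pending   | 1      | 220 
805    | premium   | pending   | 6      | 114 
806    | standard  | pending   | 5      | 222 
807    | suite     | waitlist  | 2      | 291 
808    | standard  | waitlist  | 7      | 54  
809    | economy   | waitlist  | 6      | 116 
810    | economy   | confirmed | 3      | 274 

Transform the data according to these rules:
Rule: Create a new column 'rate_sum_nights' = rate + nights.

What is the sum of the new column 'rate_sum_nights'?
1934

Step 1: For each record, compute rate + nights
Example calculations:
  89 + 4 = 93
  291 + 7 = 298
  215 + 7 = 222
  ...
Step 2: Sum all derived values
Step 3: Total = 1934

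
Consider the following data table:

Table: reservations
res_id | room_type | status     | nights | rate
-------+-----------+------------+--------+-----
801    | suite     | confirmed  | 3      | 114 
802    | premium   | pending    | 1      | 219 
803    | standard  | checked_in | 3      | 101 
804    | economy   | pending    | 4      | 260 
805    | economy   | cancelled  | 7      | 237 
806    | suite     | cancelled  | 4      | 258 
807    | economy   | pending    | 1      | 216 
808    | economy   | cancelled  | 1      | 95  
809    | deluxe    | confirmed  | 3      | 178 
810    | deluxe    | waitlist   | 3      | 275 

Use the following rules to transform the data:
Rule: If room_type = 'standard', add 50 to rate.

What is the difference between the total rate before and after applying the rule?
50

Step 1: Original sum of rate = 1953
Step 2: 1 records have room_type = 'standard'
Step 3: Each affected record changes by 50
Step 4: Total change = 1 × 50 = 50
Step 5: New sum = 1953 + 50 = 2003
Step 6: Difference = |2003 - 1953| = 50
        (Sum increased by 50)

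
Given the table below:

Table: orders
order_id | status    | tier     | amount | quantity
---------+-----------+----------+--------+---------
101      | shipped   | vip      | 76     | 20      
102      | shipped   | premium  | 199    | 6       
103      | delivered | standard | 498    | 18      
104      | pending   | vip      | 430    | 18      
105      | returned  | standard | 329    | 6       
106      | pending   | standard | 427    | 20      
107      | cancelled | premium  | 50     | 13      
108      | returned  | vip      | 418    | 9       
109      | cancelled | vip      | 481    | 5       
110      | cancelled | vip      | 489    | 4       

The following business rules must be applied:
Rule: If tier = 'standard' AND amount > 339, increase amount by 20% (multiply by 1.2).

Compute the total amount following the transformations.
3582.0

Step 1: Find records where tier = 'standard' AND amount > 339
Step 2: 2 records match, summing to 925
Step 3: After multiplier: 925 × 1.2 = 1110.0
Step 4: Unaffected records sum: 2472
Step 5: Final sum = 1110.0 + 2472 = 3582.0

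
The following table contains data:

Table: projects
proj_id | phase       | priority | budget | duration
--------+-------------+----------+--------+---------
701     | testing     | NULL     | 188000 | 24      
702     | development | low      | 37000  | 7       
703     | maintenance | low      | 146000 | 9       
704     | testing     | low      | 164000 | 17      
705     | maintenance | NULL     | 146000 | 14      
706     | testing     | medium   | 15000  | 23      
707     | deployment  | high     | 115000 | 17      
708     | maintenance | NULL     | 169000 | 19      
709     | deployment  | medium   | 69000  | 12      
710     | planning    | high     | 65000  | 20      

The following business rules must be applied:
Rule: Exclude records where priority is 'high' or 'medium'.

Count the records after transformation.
6

Step 1: Count records to exclude
  - 2 (high) + 2 (medium) = 4 records
Step 2: Total records: 10
Step 3: Remaining = 10 - 4 = 6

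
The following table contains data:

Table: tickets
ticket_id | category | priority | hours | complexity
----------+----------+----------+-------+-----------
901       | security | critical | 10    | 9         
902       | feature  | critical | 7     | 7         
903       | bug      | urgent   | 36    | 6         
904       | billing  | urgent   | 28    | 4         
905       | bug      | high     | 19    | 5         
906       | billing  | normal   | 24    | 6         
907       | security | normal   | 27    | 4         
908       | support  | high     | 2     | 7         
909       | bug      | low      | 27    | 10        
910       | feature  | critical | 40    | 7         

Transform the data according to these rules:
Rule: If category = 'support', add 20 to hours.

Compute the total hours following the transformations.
240

Step 1: Count records where category = 'support': 1
Step 2: Total bonus added: 1 × 20 = 20
Step 3: Original sum of hours: 220
Step 4: Final sum = 220 + 20 = 240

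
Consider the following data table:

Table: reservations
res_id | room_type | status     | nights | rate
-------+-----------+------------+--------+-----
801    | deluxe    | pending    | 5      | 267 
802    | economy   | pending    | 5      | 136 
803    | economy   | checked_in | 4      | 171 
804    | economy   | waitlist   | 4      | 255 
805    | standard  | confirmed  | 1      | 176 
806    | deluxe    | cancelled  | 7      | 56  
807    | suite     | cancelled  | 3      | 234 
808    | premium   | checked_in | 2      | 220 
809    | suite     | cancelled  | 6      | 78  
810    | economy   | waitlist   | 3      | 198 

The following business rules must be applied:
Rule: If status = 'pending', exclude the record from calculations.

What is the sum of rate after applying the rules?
1388

Step 1: Identify records where status = 'pending'
Step 2: The excluded records sum to 403
Step 3: Original total rate = 1791
Step 4: Remaining total = 1791 - 403 = 1388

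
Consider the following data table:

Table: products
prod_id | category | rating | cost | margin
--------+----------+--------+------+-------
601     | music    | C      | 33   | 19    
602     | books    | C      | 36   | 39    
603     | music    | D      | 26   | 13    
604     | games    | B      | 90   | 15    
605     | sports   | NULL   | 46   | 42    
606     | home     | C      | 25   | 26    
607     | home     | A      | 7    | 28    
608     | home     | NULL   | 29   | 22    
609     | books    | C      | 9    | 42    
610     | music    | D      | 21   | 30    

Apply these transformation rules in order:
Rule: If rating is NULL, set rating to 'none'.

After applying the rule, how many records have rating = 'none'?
2

Step 1: Count records where rating IS NULL
Step 2: Found 2 records with NULL rating
Step 3: These records will have rating set to 'none'
Step 4: Records already having rating = 'none': 0
Step 5: Answer: 2 + 0 = 2 records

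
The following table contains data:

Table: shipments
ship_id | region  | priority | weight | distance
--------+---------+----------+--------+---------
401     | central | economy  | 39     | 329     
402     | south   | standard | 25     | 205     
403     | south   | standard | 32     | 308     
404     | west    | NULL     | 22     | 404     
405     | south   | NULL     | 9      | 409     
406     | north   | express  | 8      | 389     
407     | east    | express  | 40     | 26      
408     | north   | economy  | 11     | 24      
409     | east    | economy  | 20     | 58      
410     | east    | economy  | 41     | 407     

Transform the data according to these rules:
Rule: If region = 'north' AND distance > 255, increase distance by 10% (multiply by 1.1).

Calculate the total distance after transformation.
2597.9

Step 1: Find records where region = 'north' AND distance > 255
Step 2: 1 records match, summing to 389
Step 3: After multiplier: 389 × 1.1 = 427.9
Step 4: Unaffected records sum: 2170
Step 5: Final sum = 427.9 + 2170 = 2597.9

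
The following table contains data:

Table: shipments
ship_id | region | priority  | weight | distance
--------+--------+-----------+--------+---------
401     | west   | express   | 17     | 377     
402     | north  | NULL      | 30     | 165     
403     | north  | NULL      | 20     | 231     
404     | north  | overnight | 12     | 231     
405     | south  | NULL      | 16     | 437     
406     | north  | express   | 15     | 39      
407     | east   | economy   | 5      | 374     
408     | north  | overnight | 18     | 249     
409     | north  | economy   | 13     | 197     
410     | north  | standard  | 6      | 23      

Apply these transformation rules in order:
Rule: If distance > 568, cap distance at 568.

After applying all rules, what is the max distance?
437

Step 1: Original maximum distance = 437
Step 2: Check cap of 568 against maximum
Step 3: No records exceed the cap (max 437 <= cap 568), so no capping applies
Step 4: Maximum after transformation = 437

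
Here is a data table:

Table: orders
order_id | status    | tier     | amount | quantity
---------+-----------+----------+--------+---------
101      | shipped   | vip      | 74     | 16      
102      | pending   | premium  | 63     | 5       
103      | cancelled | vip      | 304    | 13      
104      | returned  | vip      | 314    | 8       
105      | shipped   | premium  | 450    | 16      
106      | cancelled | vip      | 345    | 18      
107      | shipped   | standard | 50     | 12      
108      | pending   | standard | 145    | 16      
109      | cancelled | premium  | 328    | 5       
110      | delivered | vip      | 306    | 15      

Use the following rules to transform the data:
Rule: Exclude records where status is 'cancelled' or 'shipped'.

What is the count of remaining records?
4

Step 1: Count records to exclude
  - 3 (cancelled) + 3 (shipped) = 6 records
Step 2: Total records: 10
Step 3: Remaining = 10 - 6 = 4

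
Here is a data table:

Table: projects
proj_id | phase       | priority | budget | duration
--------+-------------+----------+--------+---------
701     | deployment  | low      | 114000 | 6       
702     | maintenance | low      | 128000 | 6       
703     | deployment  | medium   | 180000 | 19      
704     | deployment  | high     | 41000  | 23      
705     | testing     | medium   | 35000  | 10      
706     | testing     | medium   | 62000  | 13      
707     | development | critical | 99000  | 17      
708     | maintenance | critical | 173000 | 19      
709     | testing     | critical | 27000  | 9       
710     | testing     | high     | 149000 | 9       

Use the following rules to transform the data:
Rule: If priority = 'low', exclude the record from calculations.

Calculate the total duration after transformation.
119

Step 1: Identify records where priority = 'low'
Step 2: The excluded records sum to 12
Step 3: Original total duration = 131
Step 4: Remaining total = 131 - 12 = 119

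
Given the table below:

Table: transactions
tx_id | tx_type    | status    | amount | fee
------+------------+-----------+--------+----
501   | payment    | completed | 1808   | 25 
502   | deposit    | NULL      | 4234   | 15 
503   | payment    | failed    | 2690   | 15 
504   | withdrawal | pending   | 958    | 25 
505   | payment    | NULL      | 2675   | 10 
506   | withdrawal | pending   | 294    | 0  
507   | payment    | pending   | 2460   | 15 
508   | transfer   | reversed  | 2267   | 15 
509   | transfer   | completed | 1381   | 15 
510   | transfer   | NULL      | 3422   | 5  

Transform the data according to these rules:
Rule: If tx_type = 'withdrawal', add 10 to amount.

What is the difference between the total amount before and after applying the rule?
20

Step 1: Original sum of amount = 22189
Step 2: 2 records have tx_type = 'withdrawal'
Step 3: Each affected record changes by 10
Step 4: Total change = 2 × 10 = 20
Step 5: New sum = 22189 + 20 = 22209
Step 6: Difference = |22209 - 22189| = 20
        (Sum increased by 20)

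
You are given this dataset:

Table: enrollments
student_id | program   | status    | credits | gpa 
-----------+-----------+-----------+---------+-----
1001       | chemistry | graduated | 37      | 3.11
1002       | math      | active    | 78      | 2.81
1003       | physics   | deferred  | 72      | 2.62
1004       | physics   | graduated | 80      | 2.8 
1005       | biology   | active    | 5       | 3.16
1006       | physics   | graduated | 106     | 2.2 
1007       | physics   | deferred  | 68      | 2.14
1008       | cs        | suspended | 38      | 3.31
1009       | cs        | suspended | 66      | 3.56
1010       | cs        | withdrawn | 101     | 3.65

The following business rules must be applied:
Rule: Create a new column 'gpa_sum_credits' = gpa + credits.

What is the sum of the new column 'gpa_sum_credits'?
680.36

Step 1: For each record, compute gpa + credits
Example calculations:
  3.11 + 37 = 40.11
  2.81 + 78 = 80.81
  2.62 + 72 = 74.62
  ...
Step 2: Sum all derived values
Step 3: Total = 680.36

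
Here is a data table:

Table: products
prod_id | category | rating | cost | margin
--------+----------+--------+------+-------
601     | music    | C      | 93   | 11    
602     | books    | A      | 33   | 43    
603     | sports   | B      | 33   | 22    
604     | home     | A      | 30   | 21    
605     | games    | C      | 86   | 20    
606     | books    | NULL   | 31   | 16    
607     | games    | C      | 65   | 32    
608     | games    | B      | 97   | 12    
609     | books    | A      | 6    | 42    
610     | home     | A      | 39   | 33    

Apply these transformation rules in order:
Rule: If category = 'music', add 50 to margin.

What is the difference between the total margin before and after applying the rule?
50

Step 1: Original sum of margin = 252
Step 2: 1 records have category = 'music'
Step 3: Each affected record changes by 50
Step 4: Total change = 1 × 50 = 50
Step 5: New sum = 252 + 50 = 302
Step 6: Difference = |302 - 252| = 50
        (Sum increased by 50)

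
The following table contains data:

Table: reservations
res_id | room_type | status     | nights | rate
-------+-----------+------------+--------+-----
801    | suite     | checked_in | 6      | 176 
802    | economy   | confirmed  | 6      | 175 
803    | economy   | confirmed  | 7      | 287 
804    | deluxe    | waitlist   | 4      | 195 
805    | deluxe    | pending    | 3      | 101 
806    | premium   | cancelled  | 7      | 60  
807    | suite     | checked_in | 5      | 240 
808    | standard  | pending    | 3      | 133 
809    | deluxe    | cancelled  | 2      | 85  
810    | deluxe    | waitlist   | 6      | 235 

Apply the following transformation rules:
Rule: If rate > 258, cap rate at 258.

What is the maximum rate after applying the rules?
258

Step 1: Original maximum rate = 287
Step 2: Apply cap at 258
Step 3: 1 records had rate > 258 and were capped
Step 4: Maximum after transformation = 258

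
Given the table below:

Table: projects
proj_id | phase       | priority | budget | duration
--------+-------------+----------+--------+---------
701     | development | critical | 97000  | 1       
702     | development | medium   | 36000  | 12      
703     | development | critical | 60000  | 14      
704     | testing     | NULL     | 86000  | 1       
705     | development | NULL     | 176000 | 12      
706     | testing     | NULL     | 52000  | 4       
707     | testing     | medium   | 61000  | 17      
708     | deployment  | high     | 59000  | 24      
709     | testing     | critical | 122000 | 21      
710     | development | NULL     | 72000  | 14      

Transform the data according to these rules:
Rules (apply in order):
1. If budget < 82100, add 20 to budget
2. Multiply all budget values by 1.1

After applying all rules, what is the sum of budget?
903232.0

Step 1: Apply Rule 1 - Add 20 to records with budget < 82100
  - 6 records affected: 340000 + (6 × 20) = 340120
  - Unaffected records: 481000
  - Sum after Rule 1: 821120
Step 2: Apply Rule 2 - Multiply all by 1.1
  - 821120 × 1.1 = 903232.0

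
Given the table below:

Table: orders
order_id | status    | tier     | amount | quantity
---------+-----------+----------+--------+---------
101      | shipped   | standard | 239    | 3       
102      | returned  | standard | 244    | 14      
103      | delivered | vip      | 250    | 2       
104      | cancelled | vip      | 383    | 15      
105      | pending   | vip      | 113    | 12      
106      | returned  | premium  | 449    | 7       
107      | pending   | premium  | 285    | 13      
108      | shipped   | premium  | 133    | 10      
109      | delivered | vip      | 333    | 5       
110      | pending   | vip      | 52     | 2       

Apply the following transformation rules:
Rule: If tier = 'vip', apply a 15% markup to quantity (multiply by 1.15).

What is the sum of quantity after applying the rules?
88.4

Step 1: Records with tier = 'vip' have total quantity = 36
Step 2: Apply multiplier: 36 × 1.15 = 41.4
Step 3: Other records total: 47
Step 4: Final sum = 41.4 + 47 = 88.4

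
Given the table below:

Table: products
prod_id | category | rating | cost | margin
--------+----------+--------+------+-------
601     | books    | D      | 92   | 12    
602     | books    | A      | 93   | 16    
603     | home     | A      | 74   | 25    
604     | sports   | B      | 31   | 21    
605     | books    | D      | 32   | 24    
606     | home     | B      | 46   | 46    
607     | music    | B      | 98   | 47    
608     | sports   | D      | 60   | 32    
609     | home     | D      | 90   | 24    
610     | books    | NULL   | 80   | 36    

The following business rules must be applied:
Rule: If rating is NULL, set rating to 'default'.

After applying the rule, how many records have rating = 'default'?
1

Step 1: Count records where rating IS NULL
Step 2: Found 1 records with NULL rating
Step 3: These records will have rating set to 'default'
Step 4: Records already having rating = 'default': 0
Step 5: Answer: 1 + 0 = 1 records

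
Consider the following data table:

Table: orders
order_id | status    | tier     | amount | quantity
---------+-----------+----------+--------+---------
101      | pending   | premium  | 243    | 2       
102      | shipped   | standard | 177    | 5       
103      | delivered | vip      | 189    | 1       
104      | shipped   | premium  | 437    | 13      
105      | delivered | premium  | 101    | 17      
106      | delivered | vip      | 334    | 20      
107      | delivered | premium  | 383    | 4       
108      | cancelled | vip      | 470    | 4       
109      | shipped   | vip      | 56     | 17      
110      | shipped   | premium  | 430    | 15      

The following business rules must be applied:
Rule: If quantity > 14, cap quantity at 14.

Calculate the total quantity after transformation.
85

Step 1: 4 records have quantity > 14
Step 2: These records originally summed to 69
Step 3: After capping: 4 × 14 = 56
Step 4: Unaffected records sum: 29
Step 5: Final sum = 56 + 29 = 85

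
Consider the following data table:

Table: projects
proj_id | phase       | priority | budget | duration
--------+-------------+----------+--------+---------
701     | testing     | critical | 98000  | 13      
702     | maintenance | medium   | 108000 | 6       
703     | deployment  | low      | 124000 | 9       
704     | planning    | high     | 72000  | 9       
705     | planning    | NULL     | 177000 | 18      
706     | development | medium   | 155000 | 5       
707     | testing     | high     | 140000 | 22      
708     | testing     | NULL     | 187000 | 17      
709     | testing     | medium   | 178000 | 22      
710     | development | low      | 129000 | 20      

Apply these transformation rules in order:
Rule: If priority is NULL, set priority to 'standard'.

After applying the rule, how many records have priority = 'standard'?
2

Step 1: Count records where priority IS NULL
Step 2: Found 2 records with NULL priority
Step 3: These records will have priority set to 'standard'
Step 4: Records already having priority = 'standard': 0
Step 5: Answer: 2 + 0 = 2 records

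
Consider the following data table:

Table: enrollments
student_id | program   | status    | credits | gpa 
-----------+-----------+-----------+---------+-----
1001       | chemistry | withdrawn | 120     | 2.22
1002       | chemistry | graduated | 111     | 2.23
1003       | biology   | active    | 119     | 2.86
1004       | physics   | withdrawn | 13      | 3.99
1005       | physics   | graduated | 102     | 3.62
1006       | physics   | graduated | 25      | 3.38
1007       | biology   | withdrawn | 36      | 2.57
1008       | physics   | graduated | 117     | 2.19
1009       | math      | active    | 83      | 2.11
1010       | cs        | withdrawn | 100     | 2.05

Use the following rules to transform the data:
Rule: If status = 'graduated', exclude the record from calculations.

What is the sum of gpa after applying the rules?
15.8

Step 1: Identify records where status = 'graduated'
Step 2: The excluded records sum to 11.42
Step 3: Original total gpa = 27.22
Step 4: Remaining total = 27.22 - 11.42 = 15.8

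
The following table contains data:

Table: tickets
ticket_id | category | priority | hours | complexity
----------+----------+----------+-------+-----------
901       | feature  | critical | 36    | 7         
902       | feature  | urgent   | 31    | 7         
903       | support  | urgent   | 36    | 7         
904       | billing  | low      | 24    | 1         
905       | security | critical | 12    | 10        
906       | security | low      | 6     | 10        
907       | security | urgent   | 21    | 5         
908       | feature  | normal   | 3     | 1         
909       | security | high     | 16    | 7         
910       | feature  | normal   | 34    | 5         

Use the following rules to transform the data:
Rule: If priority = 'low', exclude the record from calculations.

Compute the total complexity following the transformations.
49

Step 1: Identify records where priority = 'low'
Step 2: The excluded records sum to 11
Step 3: Original total complexity = 60
Step 4: Remaining total = 60 - 11 = 49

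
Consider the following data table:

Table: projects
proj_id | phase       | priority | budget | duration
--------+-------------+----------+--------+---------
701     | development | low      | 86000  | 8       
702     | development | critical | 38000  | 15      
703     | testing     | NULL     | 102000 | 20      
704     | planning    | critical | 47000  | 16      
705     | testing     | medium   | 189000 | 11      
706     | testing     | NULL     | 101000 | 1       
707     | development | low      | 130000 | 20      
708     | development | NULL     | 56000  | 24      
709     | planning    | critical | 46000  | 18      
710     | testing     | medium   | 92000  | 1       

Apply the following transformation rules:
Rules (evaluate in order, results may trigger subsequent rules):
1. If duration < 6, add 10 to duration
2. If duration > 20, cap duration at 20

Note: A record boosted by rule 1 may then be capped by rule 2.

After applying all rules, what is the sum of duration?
150

Step 1: Apply rule 1 to records with duration < 6
  - 2 records get bonus of 10
  - Of these, 0 records then exceed 20 and get capped
Step 2: Apply rule 2 to records with duration > 20
  - 1 records (original) are capped
Step 3: Calculate final sum = 150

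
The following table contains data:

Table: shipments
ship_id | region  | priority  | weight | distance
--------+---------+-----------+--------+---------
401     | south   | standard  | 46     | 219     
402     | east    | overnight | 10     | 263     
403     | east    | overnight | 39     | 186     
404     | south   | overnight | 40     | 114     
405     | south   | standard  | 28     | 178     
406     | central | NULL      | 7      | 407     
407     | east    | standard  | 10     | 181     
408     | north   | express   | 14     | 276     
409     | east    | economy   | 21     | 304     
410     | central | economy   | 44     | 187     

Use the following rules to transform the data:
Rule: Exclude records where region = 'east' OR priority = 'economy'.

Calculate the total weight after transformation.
135

Step 1: Find records where region = 'east' OR priority = 'economy'
Step 2: 5 records match, summing to 124
Step 3: Original sum: 259
Step 4: Remaining sum = 259 - 124 = 135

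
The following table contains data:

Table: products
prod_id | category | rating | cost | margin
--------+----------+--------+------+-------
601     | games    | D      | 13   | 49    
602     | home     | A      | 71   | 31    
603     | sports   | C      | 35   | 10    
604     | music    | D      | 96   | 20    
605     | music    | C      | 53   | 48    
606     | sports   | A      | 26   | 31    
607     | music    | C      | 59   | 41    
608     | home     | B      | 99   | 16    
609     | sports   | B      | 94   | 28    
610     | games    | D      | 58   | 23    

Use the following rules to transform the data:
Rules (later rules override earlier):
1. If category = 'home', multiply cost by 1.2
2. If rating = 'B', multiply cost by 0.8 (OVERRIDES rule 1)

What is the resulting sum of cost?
579.6

Step 1: Rule 2 takes priority for records with rating = 'B'
  - 2 records: 193 × 0.8 = 154.4
Step 2: Rule 1 applies to remaining records with category = 'home'
  - 1 records: 71 × 1.2 = 85.2
Step 3: Other records unchanged: 340
Step 4: Final sum = 154.4 + 85.2 + 340 = 579.6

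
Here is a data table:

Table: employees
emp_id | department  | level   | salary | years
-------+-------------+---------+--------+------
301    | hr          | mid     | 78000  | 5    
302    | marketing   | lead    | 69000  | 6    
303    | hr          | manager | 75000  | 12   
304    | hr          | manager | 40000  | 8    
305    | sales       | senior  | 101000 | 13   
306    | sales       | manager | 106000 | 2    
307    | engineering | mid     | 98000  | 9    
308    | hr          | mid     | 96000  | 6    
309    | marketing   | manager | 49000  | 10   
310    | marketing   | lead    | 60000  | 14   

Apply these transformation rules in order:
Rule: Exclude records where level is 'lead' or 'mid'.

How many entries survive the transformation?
5

Step 1: Count records to exclude
  - 2 (lead) + 3 (mid) = 5 records
Step 2: Total records: 10
Step 3: Remaining = 10 - 5 = 5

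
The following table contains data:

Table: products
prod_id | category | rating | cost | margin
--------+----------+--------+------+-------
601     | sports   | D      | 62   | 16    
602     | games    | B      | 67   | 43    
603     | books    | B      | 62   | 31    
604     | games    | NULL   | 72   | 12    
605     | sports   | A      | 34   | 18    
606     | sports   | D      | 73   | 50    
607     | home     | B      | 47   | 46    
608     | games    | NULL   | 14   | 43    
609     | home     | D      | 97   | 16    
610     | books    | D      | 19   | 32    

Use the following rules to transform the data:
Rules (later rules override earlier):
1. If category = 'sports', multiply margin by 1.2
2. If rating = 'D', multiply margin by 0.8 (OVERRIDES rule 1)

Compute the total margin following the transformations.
287.8

Step 1: Rule 2 takes priority for records with rating = 'D'
  - 4 records: 114 × 0.8 = 91.2
Step 2: Rule 1 applies to remaining records with category = 'sports'
  - 1 records: 18 × 1.2 = 21.6
Step 3: Other records unchanged: 175
Step 4: Final sum = 91.2 + 21.6 + 175 = 287.8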